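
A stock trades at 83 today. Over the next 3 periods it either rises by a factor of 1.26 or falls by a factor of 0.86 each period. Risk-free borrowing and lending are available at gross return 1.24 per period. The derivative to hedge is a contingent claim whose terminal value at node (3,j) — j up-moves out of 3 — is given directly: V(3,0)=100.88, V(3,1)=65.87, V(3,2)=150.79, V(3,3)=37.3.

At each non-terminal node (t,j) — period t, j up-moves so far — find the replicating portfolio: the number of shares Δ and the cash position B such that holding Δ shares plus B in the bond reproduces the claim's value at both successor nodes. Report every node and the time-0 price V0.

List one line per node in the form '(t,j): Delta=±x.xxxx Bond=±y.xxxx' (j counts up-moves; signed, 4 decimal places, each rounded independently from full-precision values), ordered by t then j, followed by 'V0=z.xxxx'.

The replicating-portfolio and risk-neutral prices coincide; use p* = (1.24−0.86)/(1.26−0.86) = 0.9500 for the latter.
Payoff layer (t=3): V(3,0)=100.8800, V(3,1)=65.8700, V(3,2)=150.7900, V(3,3)=37.3000
(2,0): S=61.3868. Δ = (V_up−V_dn)/(S_up−S_dn) = (65.8700−100.8800)/(77.3474−52.7926) = -1.4258. V = [p*·65.8700 + (1−p*)·100.8800]/1.24 = 54.5327. B = V − Δ·S = 142.0577.
(2,1): S=89.9388. Δ = (V_up−V_dn)/(S_up−S_dn) = (150.7900−65.8700)/(113.3229−77.3474) = 2.3605. V = [p*·150.7900 + (1−p*)·65.8700]/1.24 = 118.1806. B = V − Δ·S = -94.1194.
(2,2): S=131.7708. Δ = (V_up−V_dn)/(S_up−S_dn) = (37.3000−150.7900)/(166.0312−113.3229) = -2.1532. V = [p*·37.3000 + (1−p*)·150.7900]/1.24 = 34.6569. B = V − Δ·S = 318.3819.
(1,0): S=71.3800. Δ = (V_up−V_dn)/(S_up−S_dn) = (118.1806−54.5327)/(89.9388−61.3868) = 2.2292. V = [p*·118.1806 + (1−p*)·54.5327]/1.24 = 92.7405. B = V − Δ·S = -66.3794.
(1,1): S=104.5800. Δ = (V_up−V_dn)/(S_up−S_dn) = (34.6569−118.1806)/(131.7708−89.9388) = -1.9966. V = [p*·34.6569 + (1−p*)·118.1806]/1.24 = 31.3170. B = V − Δ·S = 240.1264.
(0,0): S=83.0000. Δ = (V_up−V_dn)/(S_up−S_dn) = (31.3170−92.7405)/(104.5800−71.3800) = -1.8501. V = [p*·31.3170 + (1−p*)·92.7405]/1.24 = 27.7324. B = V − Δ·S = 181.2913.
Each (Δ,B) replicates both successor values, so the strategy is self-financing and V0 is arbitrage-free.

(0,0): Delta=-1.8501 Bond=181.2913
(1,0): Delta=2.2292 Bond=-66.3794
(1,1): Delta=-1.9966 Bond=240.1264
(2,0): Delta=-1.4258 Bond=142.0577
(2,1): Delta=2.3605 Bond=-94.1194
(2,2): Delta=-2.1532 Bond=318.3819
V0=27.7324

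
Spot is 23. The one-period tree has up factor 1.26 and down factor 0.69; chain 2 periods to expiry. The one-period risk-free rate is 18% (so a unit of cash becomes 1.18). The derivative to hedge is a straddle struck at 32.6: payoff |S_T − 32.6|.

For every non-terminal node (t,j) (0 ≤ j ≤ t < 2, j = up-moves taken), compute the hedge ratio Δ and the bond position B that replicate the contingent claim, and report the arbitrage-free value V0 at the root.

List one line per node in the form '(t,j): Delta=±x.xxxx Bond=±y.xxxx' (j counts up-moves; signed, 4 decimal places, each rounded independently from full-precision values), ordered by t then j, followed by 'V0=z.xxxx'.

(0,0): Delta=-0.5649 Bond=17.5613
(1,0): Delta=-1.0000 Bond=27.6271
(1,1): Delta=-0.5260 Bond=19.5950
V0=4.5683

No-arbitrage ⇒ martingale measure with p* = (R−d)/(u−d) = 0.8596.
Terminal values V(2,·): V(2,0)=21.6497, V(2,1)=12.6038, V(2,2)=3.9148
Node (1,0) S=15.8700: V=(p*·12.6038+(1−p*)·21.6497)/1.18=11.7571; Δ=(12.6038−21.6497)/(19.9962−10.9503)=-1.0000; B=V−Δ·S=27.6271
Node (1,1) S=28.9800: V=(p*·3.9148+(1−p*)·12.6038)/1.18=4.3511; Δ=(3.9148−12.6038)/(36.5148−19.9962)=-0.5260; B=V−Δ·S=19.5950
Node (0,0) S=23.0000: V=(p*·4.3511+(1−p*)·11.7571)/1.18=4.5683; Δ=(4.3511−11.7571)/(28.9800−15.8700)=-0.5649; B=V−Δ·S=17.5613
Each (Δ,B) replicates both successor values, so the strategy is self-financing and V0 is arbitrage-free.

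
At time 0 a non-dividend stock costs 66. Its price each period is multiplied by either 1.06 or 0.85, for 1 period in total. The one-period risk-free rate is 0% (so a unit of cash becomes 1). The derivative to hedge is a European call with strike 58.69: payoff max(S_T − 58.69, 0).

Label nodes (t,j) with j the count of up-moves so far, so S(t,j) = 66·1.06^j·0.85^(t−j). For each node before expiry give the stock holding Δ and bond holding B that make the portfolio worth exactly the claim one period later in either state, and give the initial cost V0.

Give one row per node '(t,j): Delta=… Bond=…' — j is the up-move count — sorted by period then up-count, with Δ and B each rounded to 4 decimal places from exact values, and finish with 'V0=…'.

(0,0): Delta=0.8131 Bond=-45.6167
V0=8.0500

The replicating-portfolio and risk-neutral prices coincide; use p* = (1−0.85)/(1.06−0.85) = 0.7143 for the latter.
Payoff layer (t=1): V(1,0)=0.0000, V(1,1)=11.2700
  t=0,j=0: stock 66.0000 → up 69.9600 (V=11.2700), down 56.1000 (V=0.0000). Price 8.0500; hedge Δ=0.8131, bond B=-45.6167.
Self-financing check: at every node Δ·S+B equals the discounted successor values.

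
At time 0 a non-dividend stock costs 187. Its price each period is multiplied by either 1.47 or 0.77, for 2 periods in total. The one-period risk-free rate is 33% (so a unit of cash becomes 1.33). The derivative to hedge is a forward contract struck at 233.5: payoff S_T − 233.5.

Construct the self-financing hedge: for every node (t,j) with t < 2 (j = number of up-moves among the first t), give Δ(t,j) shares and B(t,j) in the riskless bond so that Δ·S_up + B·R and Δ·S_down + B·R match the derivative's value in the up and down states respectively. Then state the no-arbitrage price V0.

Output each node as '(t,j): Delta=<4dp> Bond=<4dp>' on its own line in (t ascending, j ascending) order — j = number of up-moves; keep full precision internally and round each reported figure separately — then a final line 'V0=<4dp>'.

Since d<R<u, set p* = (R−d)/(u−d) = 0.8000; price each node as the discounted p*-expectation of its children.
Terminal values V(2,·): V(2,0)=-122.6277, V(2,1)=-21.8347, V(2,2)=170.5883
(1,0): S=143.9900. Δ = (V_up−V_dn)/(S_up−S_dn) = (-21.8347−-122.6277)/(211.6653−110.8723) = 1.0000. V = [p*·-21.8347 + (1−p*)·-122.6277]/1.33 = -31.5739. B = V − Δ·S = -175.5639.
(1,1): S=274.8900. Δ = (V_up−V_dn)/(S_up−S_dn) = (170.5883−-21.8347)/(404.0883−211.6653) = 1.0000. V = [p*·170.5883 + (1−p*)·-21.8347]/1.33 = 99.3261. B = V − Δ·S = -175.5639.
(0,0): S=187.0000. Δ = (V_up−V_dn)/(S_up−S_dn) = (99.3261−-31.5739)/(274.8900−143.9900) = 1.0000. V = [p*·99.3261 + (1−p*)·-31.5739]/1.33 = 54.9971. B = V − Δ·S = -132.0029.
The time-0 hedge costs 54.9971, which is the no-arbitrage price.

(0,0): Delta=1.0000 Bond=-132.0029
(1,0): Delta=1.0000 Bond=-175.5639
(1,1): Delta=1.0000 Bond=-175.5639
V0=54.9971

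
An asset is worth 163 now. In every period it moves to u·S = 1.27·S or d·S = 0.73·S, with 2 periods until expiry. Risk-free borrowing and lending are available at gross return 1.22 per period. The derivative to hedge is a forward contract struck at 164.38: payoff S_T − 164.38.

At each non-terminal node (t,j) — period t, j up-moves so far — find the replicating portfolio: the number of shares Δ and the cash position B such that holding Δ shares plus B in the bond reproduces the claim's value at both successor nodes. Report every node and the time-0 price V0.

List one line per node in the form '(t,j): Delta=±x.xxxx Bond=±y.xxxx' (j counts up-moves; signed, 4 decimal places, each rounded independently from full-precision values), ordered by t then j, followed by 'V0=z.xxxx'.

No-arbitrage ⇒ martingale measure with p* = (R−d)/(u−d) = 0.9074.
Payoff layer (t=2): V(2,0)=-77.5173, V(2,1)=-13.2627, V(2,2)=98.5227
(1,0): S=118.9900. Δ = (V_up−V_dn)/(S_up−S_dn) = (-13.2627−-77.5173)/(151.1173−86.8627) = 1.0000. V = [p*·-13.2627 + (1−p*)·-77.5173]/1.22 = -15.7477. B = V − Δ·S = -134.7377.
(1,1): S=207.0100. Δ = (V_up−V_dn)/(S_up−S_dn) = (98.5227−-13.2627)/(262.9027−151.1173) = 1.0000. V = [p*·98.5227 + (1−p*)·-13.2627]/1.22 = 72.2723. B = V − Δ·S = -134.7377.
(0,0): S=163.0000. Δ = (V_up−V_dn)/(S_up−S_dn) = (72.2723−-15.7477)/(207.0100−118.9900) = 1.0000. V = [p*·72.2723 + (1−p*)·-15.7477]/1.22 = 52.5593. B = V − Δ·S = -110.4407.
Check: Δ(0,0)·S0 + B(0,0) = 52.5593 = V0.

(0,0): Delta=1.0000 Bond=-110.4407
(1,0): Delta=1.0000 Bond=-134.7377
(1,1): Delta=1.0000 Bond=-134.7377
V0=52.5593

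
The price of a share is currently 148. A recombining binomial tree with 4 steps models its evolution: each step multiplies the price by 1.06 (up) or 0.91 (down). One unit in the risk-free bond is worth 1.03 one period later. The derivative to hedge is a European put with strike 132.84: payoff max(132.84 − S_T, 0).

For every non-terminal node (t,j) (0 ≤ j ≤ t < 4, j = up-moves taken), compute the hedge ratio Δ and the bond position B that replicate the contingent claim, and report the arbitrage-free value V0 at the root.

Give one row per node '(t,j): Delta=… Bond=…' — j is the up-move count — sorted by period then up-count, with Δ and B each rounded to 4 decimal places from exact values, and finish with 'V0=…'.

(0,0): Delta=-0.0634 Bond=9.7563
(1,0): Delta=-0.2495 Bond=35.1175
(1,1): Delta=-0.0234 Bond=3.7818
(2,0): Delta=-0.7944 Bond=102.9489
(2,1): Delta=-0.1326 Bond=19.4765
(2,2): Delta=0.0000 Bond=0.0000
(3,0): Delta=-1.0000 Bond=128.9709
(3,1): Delta=-0.7502 Bond=100.3040
(3,2): Delta=0.0000 Bond=0.0000
(3,3): Delta=0.0000 Bond=0.0000
V0=0.3771

Risk-neutral probability p* = (R−d)/(u−d) = (1.03−0.91)/(1.06−0.91) = 0.8000.
Payoff layer (t=4): V(4,0)=31.3491, V(4,1)=14.6198, V(4,2)=0.0000, V(4,3)=0.0000, V(4,4)=0.0000
  t=3,j=0: stock 111.5285 → up 118.2202 (V=14.6198), down 101.4909 (V=31.3491). Price 17.4424; hedge Δ=-1.0000, bond B=128.9709.
  t=3,j=1: stock 129.9123 → up 137.7071 (V=0.0000), down 118.2202 (V=14.6198). Price 2.8388; hedge Δ=-0.7502, bond B=100.3040.
  t=3,j=2: stock 151.3264 → up 160.4060 (V=0.0000), down 137.7071 (V=0.0000). Price 0.0000; hedge Δ=0.0000, bond B=0.0000.
  t=3,j=3: stock 176.2704 → up 186.8466 (V=0.0000), down 160.4060 (V=0.0000). Price 0.0000; hedge Δ=0.0000, bond B=0.0000.
  t=2,j=0: stock 122.5588 → up 129.9123 (V=2.8388), down 111.5285 (V=17.4424). Price 5.5918; hedge Δ=-0.7944, bond B=102.9489.
  t=2,j=1: stock 142.7608 → up 151.3264 (V=0.0000), down 129.9123 (V=2.8388). Price 0.5512; hedge Δ=-0.1326, bond B=19.4765.
  t=2,j=2: stock 166.2928 → up 176.2704 (V=0.0000), down 151.3264 (V=0.0000). Price 0.0000; hedge Δ=0.0000, bond B=0.0000.
  t=1,j=0: stock 134.6800 → up 142.7608 (V=0.5512), down 122.5588 (V=5.5918). Price 1.5139; hedge Δ=-0.2495, bond B=35.1175.
  t=1,j=1: stock 156.8800 → up 166.2928 (V=0.0000), down 142.7608 (V=0.5512). Price 0.1070; hedge Δ=-0.0234, bond B=3.7818.
  t=0,j=0: stock 148.0000 → up 156.8800 (V=0.1070), down 134.6800 (V=1.5139). Price 0.3771; hedge Δ=-0.0634, bond B=9.7563.
The time-0 hedge costs 0.3771, which is the no-arbitrage price.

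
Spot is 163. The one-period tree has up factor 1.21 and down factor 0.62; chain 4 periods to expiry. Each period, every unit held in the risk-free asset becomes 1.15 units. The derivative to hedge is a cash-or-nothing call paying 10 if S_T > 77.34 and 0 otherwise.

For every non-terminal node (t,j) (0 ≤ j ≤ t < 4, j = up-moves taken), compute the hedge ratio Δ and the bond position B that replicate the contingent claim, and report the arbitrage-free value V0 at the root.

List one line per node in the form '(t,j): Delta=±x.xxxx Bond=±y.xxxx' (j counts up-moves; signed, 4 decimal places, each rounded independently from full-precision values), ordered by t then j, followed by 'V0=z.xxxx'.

(0,0): Delta=0.0019 Bond=5.3847
(1,0): Delta=0.0232 Bond=4.0434
(1,1): Delta=0.0007 Bond=6.4357
(2,0): Delta=0.2113 Bond=-7.1379
(2,1): Delta=0.0123 Bond=5.9844
(2,2): Delta=0.0000 Bond=7.5614
(3,0): Delta=0.0000 Bond=0.0000
(3,1): Delta=0.2236 Bond=-9.1378
(3,2): Delta=0.0000 Bond=8.6957
(3,3): Delta=0.0000 Bond=8.6957
V0=5.6953

Risk-neutral probability p* = (R−d)/(u−d) = (1.15−0.62)/(1.21−0.62) = 0.8983.
Terminal payoffs: V(4,0)=0.0000, V(4,1)=0.0000, V(4,2)=10.0000, V(4,3)=10.0000, V(4,4)=10.0000
  t=3,j=0: stock 38.8475 → up 47.0054 (V=0.0000), down 24.0854 (V=0.0000). Price 0.0000; hedge Δ=0.0000, bond B=0.0000.
  t=3,j=1: stock 75.8152 → up 91.7364 (V=10.0000), down 47.0054 (V=0.0000). Price 7.8113; hedge Δ=0.2236, bond B=-9.1378.
  t=3,j=2: stock 147.9619 → up 179.0340 (V=10.0000), down 91.7364 (V=10.0000). Price 8.6957; hedge Δ=0.0000, bond B=8.6957.
  t=3,j=3: stock 288.7644 → up 349.4050 (V=10.0000), down 179.0340 (V=10.0000). Price 8.6957; hedge Δ=0.0000, bond B=8.6957.
  t=2,j=0: stock 62.6572 → up 75.8152 (V=7.8113), down 38.8475 (V=0.0000). Price 6.1017; hedge Δ=0.2113, bond B=-7.1379.
  t=2,j=1: stock 122.2826 → up 147.9619 (V=8.6957), down 75.8152 (V=7.8113). Price 7.4832; hedge Δ=0.0123, bond B=5.9844.
  t=2,j=2: stock 238.6483 → up 288.7644 (V=8.6957), down 147.9619 (V=8.6957). Price 7.5614; hedge Δ=0.0000, bond B=7.5614.
  t=1,j=0: stock 101.0600 → up 122.2826 (V=7.4832), down 62.6572 (V=6.1017). Price 6.3850; hedge Δ=0.0232, bond B=4.0434.
  t=1,j=1: stock 197.2300 → up 238.6483 (V=7.5614), down 122.2826 (V=7.4832). Price 6.5682; hedge Δ=0.0007, bond B=6.4357.
  t=0,j=0: stock 163.0000 → up 197.2300 (V=6.5682), down 101.0600 (V=6.3850). Price 5.6953; hedge Δ=0.0019, bond B=5.3847.
Check: Δ(0,0)·S0 + B(0,0) = 5.6953 = V0.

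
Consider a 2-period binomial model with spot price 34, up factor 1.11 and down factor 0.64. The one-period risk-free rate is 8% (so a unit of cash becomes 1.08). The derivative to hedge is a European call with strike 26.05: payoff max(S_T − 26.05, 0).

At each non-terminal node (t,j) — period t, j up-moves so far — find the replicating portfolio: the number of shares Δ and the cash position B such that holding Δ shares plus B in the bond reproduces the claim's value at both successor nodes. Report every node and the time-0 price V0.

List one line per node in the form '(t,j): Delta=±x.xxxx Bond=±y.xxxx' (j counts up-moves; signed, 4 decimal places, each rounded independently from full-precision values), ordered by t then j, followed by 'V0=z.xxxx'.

Since d<R<u, set p* = (R−d)/(u−d) = 0.9362; price each node as the discounted p*-expectation of its children.
At expiry t=2: V(2,0)=0.0000, V(2,1)=0.0000, V(2,2)=15.8414
(1,0): S=21.7600. Δ = (V_up−V_dn)/(S_up−S_dn) = (0.0000−0.0000)/(24.1536−13.9264) = 0.0000. V = [p*·0.0000 + (1−p*)·0.0000]/1.08 = 0.0000. B = V − Δ·S = 0.0000.
(1,1): S=37.7400. Δ = (V_up−V_dn)/(S_up−S_dn) = (15.8414−0.0000)/(41.8914−24.1536) = 0.8931. V = [p*·15.8414 + (1−p*)·0.0000]/1.08 = 13.7317. B = V − Δ·S = -19.9734.
(0,0): S=34.0000. Δ = (V_up−V_dn)/(S_up−S_dn) = (13.7317−0.0000)/(37.7400−21.7600) = 0.8593. V = [p*·13.7317 + (1−p*)·0.0000]/1.08 = 11.9030. B = V − Δ·S = -17.3134.
The time-0 hedge costs 11.9030, which is the no-arbitrage price.

(0,0): Delta=0.8593 Bond=-17.3134
(1,0): Delta=0.0000 Bond=0.0000
(1,1): Delta=0.8931 Bond=-19.9734
V0=11.9030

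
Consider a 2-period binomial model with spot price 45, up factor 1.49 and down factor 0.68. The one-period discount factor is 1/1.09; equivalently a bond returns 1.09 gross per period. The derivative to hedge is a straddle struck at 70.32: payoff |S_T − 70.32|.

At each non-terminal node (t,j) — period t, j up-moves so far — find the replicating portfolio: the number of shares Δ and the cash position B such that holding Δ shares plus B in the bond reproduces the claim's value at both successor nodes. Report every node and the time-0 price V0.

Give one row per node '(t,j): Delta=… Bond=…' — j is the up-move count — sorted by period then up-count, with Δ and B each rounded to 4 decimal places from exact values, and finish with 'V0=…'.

(0,0): Delta=-0.2462 Bond=38.0246
(1,0): Delta=-1.0000 Bond=64.5138
(1,1): Delta=0.0895 Bond=18.9424
V0=26.9466

Under the risk-neutral measure, an up-move has probability p* = (R−d)/(u−d) = 0.5062 and values discount at R = 1.09.
Terminal payoffs: V(2,0)=49.5120, V(2,1)=24.7260, V(2,2)=29.5845
  t=1,j=0: stock 30.6000 → up 45.5940 (V=24.7260), down 20.8080 (V=49.5120). Price 33.9138; hedge Δ=-1.0000, bond B=64.5138.
  t=1,j=1: stock 67.0500 → up 99.9045 (V=29.5845), down 45.5940 (V=24.7260). Price 24.9406; hedge Δ=0.0895, bond B=18.9424.
  t=0,j=0: stock 45.0000 → up 67.0500 (V=24.9406), down 30.6000 (V=33.9138). Price 26.9466; hedge Δ=-0.2462, bond B=38.0246.
Root portfolio cost Δ·45+B reproduces V0=26.9466.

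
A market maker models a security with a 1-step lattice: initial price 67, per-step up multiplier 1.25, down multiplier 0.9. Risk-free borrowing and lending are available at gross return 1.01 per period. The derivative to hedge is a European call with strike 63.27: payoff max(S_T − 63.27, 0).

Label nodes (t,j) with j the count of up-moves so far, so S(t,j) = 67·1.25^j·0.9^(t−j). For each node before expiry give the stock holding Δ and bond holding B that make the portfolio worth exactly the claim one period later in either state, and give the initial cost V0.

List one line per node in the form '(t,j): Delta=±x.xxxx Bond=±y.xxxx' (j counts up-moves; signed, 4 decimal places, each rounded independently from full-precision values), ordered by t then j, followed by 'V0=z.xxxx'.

(0,0): Delta=0.8733 Bond=-52.1414
V0=6.3728

Under the risk-neutral measure, an up-move has probability p* = (R−d)/(u−d) = 0.3143 and values discount at R = 1.01.
At expiry t=1: V(1,0)=0.0000, V(1,1)=20.4800
Node (0,0) S=67.0000: V=(p*·20.4800+(1−p*)·0.0000)/1.01=6.3728; Δ=(20.4800−0.0000)/(83.7500−60.3000)=0.8733; B=V−Δ·S=-52.1414
Each (Δ,B) replicates both successor values, so the strategy is self-financing and V0 is arbitrage-free.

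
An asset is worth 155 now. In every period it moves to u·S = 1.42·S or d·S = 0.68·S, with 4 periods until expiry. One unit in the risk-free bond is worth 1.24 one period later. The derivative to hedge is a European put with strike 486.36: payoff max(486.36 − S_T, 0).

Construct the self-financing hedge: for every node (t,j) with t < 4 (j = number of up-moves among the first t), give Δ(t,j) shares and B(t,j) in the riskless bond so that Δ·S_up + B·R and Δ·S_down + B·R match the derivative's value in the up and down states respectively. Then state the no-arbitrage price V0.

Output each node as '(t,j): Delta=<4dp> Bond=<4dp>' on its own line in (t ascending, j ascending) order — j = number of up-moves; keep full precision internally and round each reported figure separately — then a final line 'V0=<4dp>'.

(0,0): Delta=-0.7149 Bond=181.4866
(1,0): Delta=-1.0000 Bond=255.0896
(1,1): Delta=-0.6711 Bond=215.3857
(2,0): Delta=-1.0000 Bond=316.3111
(2,1): Delta=-1.0000 Bond=316.3111
(2,2): Delta=-0.6204 Bond=251.2534
(3,0): Delta=-1.0000 Bond=392.2258
(3,1): Delta=-1.0000 Bond=392.2258
(3,2): Delta=-1.0000 Bond=392.2258
(3,3): Delta=-0.5620 Bond=285.6240
V0=70.6722

Risk-neutral probability p* = (R−d)/(u−d) = (1.24−0.68)/(1.42−0.68) = 0.7568.
At expiry t=4: V(4,0)=453.2189, V(4,1)=417.1535, V(4,2)=341.8406, V(4,3)=184.5694, V(4,4)=0.0000
(3,0): S=48.7370. Δ = (V_up−V_dn)/(S_up−S_dn) = (417.1535−453.2189)/(69.2065−33.1411) = -1.0000. V = [p*·417.1535 + (1−p*)·453.2189]/1.24 = 343.4888. B = V − Δ·S = 392.2258.
(3,1): S=101.7742. Δ = (V_up−V_dn)/(S_up−S_dn) = (341.8406−417.1535)/(144.5194−69.2065) = -1.0000. V = [p*·341.8406 + (1−p*)·417.1535]/1.24 = 290.4516. B = V − Δ·S = 392.2258.
(3,2): S=212.5286. Δ = (V_up−V_dn)/(S_up−S_dn) = (184.5694−341.8406)/(301.7906−144.5194) = -1.0000. V = [p*·184.5694 + (1−p*)·341.8406]/1.24 = 179.6972. B = V − Δ·S = 392.2258.
(3,3): S=443.8096. Δ = (V_up−V_dn)/(S_up−S_dn) = (0.0000−184.5694)/(630.2097−301.7906) = -0.5620. V = [p*·0.0000 + (1−p*)·184.5694]/1.24 = 36.2059. B = V − Δ·S = 285.6240.
(2,0): S=71.6720. Δ = (V_up−V_dn)/(S_up−S_dn) = (290.4516−343.4888)/(101.7742−48.7370) = -1.0000. V = [p*·290.4516 + (1−p*)·343.4888]/1.24 = 244.6391. B = V − Δ·S = 316.3111.
(2,1): S=149.6680. Δ = (V_up−V_dn)/(S_up−S_dn) = (179.6972−290.4516)/(212.5286−101.7742) = -1.0000. V = [p*·179.6972 + (1−p*)·290.4516]/1.24 = 166.6431. B = V − Δ·S = 316.3111.
(2,2): S=312.5420. Δ = (V_up−V_dn)/(S_up−S_dn) = (36.2059−179.6972)/(443.8096−212.5286) = -0.6204. V = [p*·36.2059 + (1−p*)·179.6972]/1.24 = 57.3461. B = V − Δ·S = 251.2534.
(1,0): S=105.4000. Δ = (V_up−V_dn)/(S_up−S_dn) = (166.6431−244.6391)/(149.6680−71.6720) = -1.0000. V = [p*·166.6431 + (1−p*)·244.6391]/1.24 = 149.6896. B = V − Δ·S = 255.0896.
(1,1): S=220.1000. Δ = (V_up−V_dn)/(S_up−S_dn) = (57.3461−166.6431)/(312.5420−149.6680) = -0.6711. V = [p*·57.3461 + (1−p*)·166.6431]/1.24 = 67.6870. B = V − Δ·S = 215.3857.
(0,0): S=155.0000. Δ = (V_up−V_dn)/(S_up−S_dn) = (67.6870−149.6896)/(220.1000−105.4000) = -0.7149. V = [p*·67.6870 + (1−p*)·149.6896]/1.24 = 70.6722. B = V − Δ·S = 181.4866.
The time-0 hedge costs 70.6722, which is the no-arbitrage price.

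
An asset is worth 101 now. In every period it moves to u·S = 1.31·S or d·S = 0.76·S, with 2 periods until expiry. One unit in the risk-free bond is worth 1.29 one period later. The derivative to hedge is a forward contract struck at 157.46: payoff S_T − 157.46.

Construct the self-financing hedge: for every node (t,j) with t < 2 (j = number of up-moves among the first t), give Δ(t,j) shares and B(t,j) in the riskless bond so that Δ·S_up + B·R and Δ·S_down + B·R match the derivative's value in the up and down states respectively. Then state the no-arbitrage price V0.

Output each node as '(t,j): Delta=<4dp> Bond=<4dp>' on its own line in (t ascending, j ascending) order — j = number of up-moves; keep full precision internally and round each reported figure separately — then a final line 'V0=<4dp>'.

(0,0): Delta=1.0000 Bond=-94.6217
(1,0): Delta=1.0000 Bond=-122.0620
(1,1): Delta=1.0000 Bond=-122.0620
V0=6.3783

Under the risk-neutral measure, an up-move has probability p* = (R−d)/(u−d) = 0.9636 and values discount at R = 1.29.
Terminal values V(2,·): V(2,0)=-99.1224, V(2,1)=-56.9044, V(2,2)=15.8661
Node (1,0) S=76.7600: V=(p*·-56.9044+(1−p*)·-99.1224)/1.29=-45.3020; Δ=(-56.9044−-99.1224)/(100.5556−58.3376)=1.0000; B=V−Δ·S=-122.0620
Node (1,1) S=132.3100: V=(p*·15.8661+(1−p*)·-56.9044)/1.29=10.2480; Δ=(15.8661−-56.9044)/(173.3261−100.5556)=1.0000; B=V−Δ·S=-122.0620
Node (0,0) S=101.0000: V=(p*·10.2480+(1−p*)·-45.3020)/1.29=6.3783; Δ=(10.2480−-45.3020)/(132.3100−76.7600)=1.0000; B=V−Δ·S=-94.6217
The time-0 hedge costs 6.3783, which is the no-arbitrage price.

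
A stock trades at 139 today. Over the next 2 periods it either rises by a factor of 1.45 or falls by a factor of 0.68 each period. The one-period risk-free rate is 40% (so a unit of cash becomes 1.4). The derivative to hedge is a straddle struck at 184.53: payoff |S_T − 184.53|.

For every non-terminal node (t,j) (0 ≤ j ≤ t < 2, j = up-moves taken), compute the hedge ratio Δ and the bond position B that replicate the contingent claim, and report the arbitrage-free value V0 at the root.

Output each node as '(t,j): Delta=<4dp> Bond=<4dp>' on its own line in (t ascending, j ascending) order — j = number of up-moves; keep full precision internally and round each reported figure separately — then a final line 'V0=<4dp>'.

(0,0): Delta=0.3444 Bond=3.3826
(1,0): Delta=-1.0000 Bond=131.8071
(1,1): Delta=0.3882 Bond=-4.0888
V0=51.2525

No-arbitrage ⇒ martingale measure with p* = (R−d)/(u−d) = 0.9351.
Terminal payoffs: V(2,0)=120.2564, V(2,1)=47.4760, V(2,2)=107.7175
(1,0): S=94.5200. Δ = (V_up−V_dn)/(S_up−S_dn) = (47.4760−120.2564)/(137.0540−64.2736) = -1.0000. V = [p*·47.4760 + (1−p*)·120.2564]/1.4 = 37.2871. B = V − Δ·S = 131.8071.
(1,1): S=201.5500. Δ = (V_up−V_dn)/(S_up−S_dn) = (107.7175−47.4760)/(292.2475−137.0540) = 0.3882. V = [p*·107.7175 + (1−p*)·47.4760]/1.4 = 74.1469. B = V − Δ·S = -4.0888.
(0,0): S=139.0000. Δ = (V_up−V_dn)/(S_up−S_dn) = (74.1469−37.2871)/(201.5500−94.5200) = 0.3444. V = [p*·74.1469 + (1−p*)·37.2871]/1.4 = 51.2525. B = V − Δ·S = 3.3826.
Root portfolio cost Δ·139+B reproduces V0=51.2525.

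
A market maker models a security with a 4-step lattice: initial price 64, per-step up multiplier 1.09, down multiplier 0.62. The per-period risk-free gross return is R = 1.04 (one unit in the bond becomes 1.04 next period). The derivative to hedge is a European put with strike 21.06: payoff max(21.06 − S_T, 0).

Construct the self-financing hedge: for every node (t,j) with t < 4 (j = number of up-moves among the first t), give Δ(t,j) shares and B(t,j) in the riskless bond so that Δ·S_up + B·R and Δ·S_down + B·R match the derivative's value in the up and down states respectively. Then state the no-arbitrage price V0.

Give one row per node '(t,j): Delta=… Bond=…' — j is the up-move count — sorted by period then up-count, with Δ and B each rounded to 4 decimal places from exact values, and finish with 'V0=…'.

(0,0): Delta=-0.0042 Bond=0.2884
(1,0): Delta=-0.0458 Bond=1.9501
(1,1): Delta=-0.0014 Bond=0.1035
(2,0): Delta=-0.3929 Bond=10.5678
(2,1): Delta=-0.0223 Bond=1.0115
(2,2): Delta=0.0000 Bond=0.0000
(3,0): Delta=-1.0000 Bond=20.2500
(3,1): Delta=-0.3518 Bond=9.8881
(3,2): Delta=0.0000 Bond=0.0000
(3,3): Delta=0.0000 Bond=0.0000
V0=0.0176

Under the risk-neutral measure, an up-move has probability p* = (R−d)/(u−d) = 0.8936 and values discount at R = 1.04.
Terminal values V(4,·): V(4,0)=11.6031, V(4,1)=4.4342, V(4,2)=0.0000, V(4,3)=0.0000, V(4,4)=0.0000
(3,0): S=15.2530. Δ = (V_up−V_dn)/(S_up−S_dn) = (4.4342−11.6031)/(16.6258−9.4569) = -1.0000. V = [p*·4.4342 + (1−p*)·11.6031]/1.04 = 4.9970. B = V − Δ·S = 20.2500.
(3,1): S=26.8157. Δ = (V_up−V_dn)/(S_up−S_dn) = (0.0000−4.4342)/(29.2292−16.6258) = -0.3518. V = [p*·0.0000 + (1−p*)·4.4342]/1.04 = 0.4536. B = V − Δ·S = 9.8881.
(3,2): S=47.1438. Δ = (V_up−V_dn)/(S_up−S_dn) = (0.0000−0.0000)/(51.3868−29.2292) = 0.0000. V = [p*·0.0000 + (1−p*)·0.0000]/1.04 = 0.0000. B = V − Δ·S = 0.0000.
(3,3): S=82.8819. Δ = (V_up−V_dn)/(S_up−S_dn) = (0.0000−0.0000)/(90.3412−51.3868) = 0.0000. V = [p*·0.0000 + (1−p*)·0.0000]/1.04 = 0.0000. B = V − Δ·S = 0.0000.
(2,0): S=24.6016. Δ = (V_up−V_dn)/(S_up−S_dn) = (0.4536−4.9970)/(26.8157−15.2530) = -0.3929. V = [p*·0.4536 + (1−p*)·4.9970]/1.04 = 0.9009. B = V − Δ·S = 10.5678.
(2,1): S=43.2512. Δ = (V_up−V_dn)/(S_up−S_dn) = (0.0000−0.4536)/(47.1438−26.8157) = -0.0223. V = [p*·0.0000 + (1−p*)·0.4536]/1.04 = 0.0464. B = V − Δ·S = 1.0115.
(2,2): S=76.0384. Δ = (V_up−V_dn)/(S_up−S_dn) = (0.0000−0.0000)/(82.8819−47.1438) = 0.0000. V = [p*·0.0000 + (1−p*)·0.0000]/1.04 = 0.0000. B = V − Δ·S = 0.0000.
(1,0): S=39.6800. Δ = (V_up−V_dn)/(S_up−S_dn) = (0.0464−0.9009)/(43.2512−24.6016) = -0.0458. V = [p*·0.0464 + (1−p*)·0.9009]/1.04 = 0.1320. B = V − Δ·S = 1.9501.
(1,1): S=69.7600. Δ = (V_up−V_dn)/(S_up−S_dn) = (0.0000−0.0464)/(76.0384−43.2512) = -0.0014. V = [p*·0.0000 + (1−p*)·0.0464]/1.04 = 0.0047. B = V − Δ·S = 0.1035.
(0,0): S=64.0000. Δ = (V_up−V_dn)/(S_up−S_dn) = (0.0047−0.1320)/(69.7600−39.6800) = -0.0042. V = [p*·0.0047 + (1−p*)·0.1320]/1.04 = 0.0176. B = V − Δ·S = 0.2884.
Check: Δ(0,0)·S0 + B(0,0) = 0.0176 = V0.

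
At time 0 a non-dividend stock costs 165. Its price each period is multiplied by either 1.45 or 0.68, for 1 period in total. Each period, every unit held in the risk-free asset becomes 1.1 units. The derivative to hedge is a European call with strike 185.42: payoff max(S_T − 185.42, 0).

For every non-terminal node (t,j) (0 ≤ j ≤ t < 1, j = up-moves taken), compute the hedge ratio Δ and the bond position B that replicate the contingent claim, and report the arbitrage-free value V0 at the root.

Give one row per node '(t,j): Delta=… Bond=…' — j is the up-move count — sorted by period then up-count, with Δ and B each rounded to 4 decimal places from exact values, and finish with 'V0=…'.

Under the risk-neutral measure, an up-move has probability p* = (R−d)/(u−d) = 0.5455 and values discount at R = 1.1.
At expiry t=1: V(1,0)=0.0000, V(1,1)=53.8300
(0,0): S=165.0000. Δ = (V_up−V_dn)/(S_up−S_dn) = (53.8300−0.0000)/(239.2500−112.2000) = 0.4237. V = [p*·53.8300 + (1−p*)·0.0000]/1.1 = 26.6926. B = V − Δ·S = -43.2165.
Self-financing check: at every node Δ·S+B equals the discounted successor values.

(0,0): Delta=0.4237 Bond=-43.2165
V0=26.6926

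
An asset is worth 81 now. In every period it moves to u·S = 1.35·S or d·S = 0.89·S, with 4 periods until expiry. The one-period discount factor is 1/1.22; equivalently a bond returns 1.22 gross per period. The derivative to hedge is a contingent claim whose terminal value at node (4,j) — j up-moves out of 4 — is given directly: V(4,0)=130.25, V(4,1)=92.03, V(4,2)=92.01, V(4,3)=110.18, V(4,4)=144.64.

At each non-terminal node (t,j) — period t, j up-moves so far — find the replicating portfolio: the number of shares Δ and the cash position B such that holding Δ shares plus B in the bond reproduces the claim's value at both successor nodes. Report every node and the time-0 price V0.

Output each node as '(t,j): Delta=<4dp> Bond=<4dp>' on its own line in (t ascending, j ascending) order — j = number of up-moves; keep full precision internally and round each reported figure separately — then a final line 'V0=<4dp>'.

No-arbitrage ⇒ martingale measure with p* = (R−d)/(u−d) = 0.7174.
Terminal payoffs: V(4,0)=130.2500, V(4,1)=92.0300, V(4,2)=92.0100, V(4,3)=110.1800, V(4,4)=144.6400
(3,0): S=57.1025. Δ = (V_up−V_dn)/(S_up−S_dn) = (92.0300−130.2500)/(77.0884−50.8212) = -1.4550. V = [p*·92.0300 + (1−p*)·130.2500]/1.22 = 84.2880. B = V − Δ·S = 167.3749.
(3,1): S=86.6161. Δ = (V_up−V_dn)/(S_up−S_dn) = (92.0100−92.0300)/(116.9318−77.0884) = -0.0005. V = [p*·92.0100 + (1−p*)·92.0300]/1.22 = 75.4227. B = V − Δ·S = 75.4661.
(3,2): S=131.3840. Δ = (V_up−V_dn)/(S_up−S_dn) = (110.1800−92.0100)/(177.3684−116.9318) = 0.3006. V = [p*·110.1800 + (1−p*)·92.0100]/1.22 = 86.1025. B = V − Δ·S = 46.6025.
(3,3): S=199.2904. Δ = (V_up−V_dn)/(S_up−S_dn) = (144.6400−110.1800)/(269.0420−177.3684) = 0.3759. V = [p*·144.6400 + (1−p*)·110.1800]/1.22 = 110.5748. B = V − Δ·S = 35.6618.
(2,0): S=64.1601. Δ = (V_up−V_dn)/(S_up−S_dn) = (75.4227−84.2880)/(86.6161−57.1025) = -0.3004. V = [p*·75.4227 + (1−p*)·84.2880]/1.22 = 63.8755. B = V − Δ·S = 83.1478.
(2,1): S=97.3215. Δ = (V_up−V_dn)/(S_up−S_dn) = (86.1025−75.4227)/(131.3840−86.6161) = 0.2386. V = [p*·86.1025 + (1−p*)·75.4227]/1.22 = 68.1018. B = V − Δ·S = 44.8849.
(2,2): S=147.6225. Δ = (V_up−V_dn)/(S_up−S_dn) = (110.5748−86.1025)/(199.2904−131.3840) = 0.3604. V = [p*·110.5748 + (1−p*)·86.1025]/1.22 = 84.9662. B = V − Δ·S = 31.7653.
(1,0): S=72.0900. Δ = (V_up−V_dn)/(S_up−S_dn) = (68.1018−63.8755)/(97.3215−64.1601) = 0.1274. V = [p*·68.1018 + (1−p*)·63.8755]/1.22 = 54.8422. B = V − Δ·S = 45.6544.
(1,1): S=109.3500. Δ = (V_up−V_dn)/(S_up−S_dn) = (84.9662−68.1018)/(147.6225−97.3215) = 0.3353. V = [p*·84.9662 + (1−p*)·68.1018]/1.22 = 65.7378. B = V − Δ·S = 29.0763.
(0,0): S=81.0000. Δ = (V_up−V_dn)/(S_up−S_dn) = (65.7378−54.8422)/(109.3500−72.0900) = 0.2924. V = [p*·65.7378 + (1−p*)·54.8422]/1.22 = 51.3595. B = V − Δ·S = 27.6733.
Root portfolio cost Δ·81+B reproduces V0=51.3595.

(0,0): Delta=0.2924 Bond=27.6733
(1,0): Delta=0.1274 Bond=45.6544
(1,1): Delta=0.3353 Bond=29.0763
(2,0): Delta=-0.3004 Bond=83.1478
(2,1): Delta=0.2386 Bond=44.8849
(2,2): Delta=0.3604 Bond=31.7653
(3,0): Delta=-1.4550 Bond=167.3749
(3,1): Delta=-0.0005 Bond=75.4661
(3,2): Delta=0.3006 Bond=46.6025
(3,3): Delta=0.3759 Bond=35.6618
V0=51.3595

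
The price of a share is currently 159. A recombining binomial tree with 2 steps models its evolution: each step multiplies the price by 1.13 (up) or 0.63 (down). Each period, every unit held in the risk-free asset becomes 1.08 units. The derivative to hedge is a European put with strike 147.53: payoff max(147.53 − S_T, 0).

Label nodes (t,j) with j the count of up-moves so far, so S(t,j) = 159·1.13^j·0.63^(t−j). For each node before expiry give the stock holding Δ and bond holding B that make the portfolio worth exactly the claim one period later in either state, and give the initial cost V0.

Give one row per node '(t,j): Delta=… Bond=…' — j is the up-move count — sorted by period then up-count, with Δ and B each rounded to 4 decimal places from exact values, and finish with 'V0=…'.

Under the risk-neutral measure, an up-move has probability p* = (R−d)/(u−d) = 0.9000 and values discount at R = 1.08.
Payoff layer (t=2): V(2,0)=84.4229, V(2,1)=34.3379, V(2,2)=0.0000
Node (1,0) S=100.1700: V=(p*·34.3379+(1−p*)·84.4229)/1.08=36.4319; Δ=(34.3379−84.4229)/(113.1921−63.1071)=-1.0000; B=V−Δ·S=136.6019
Node (1,1) S=179.6700: V=(p*·0.0000+(1−p*)·34.3379)/1.08=3.1794; Δ=(0.0000−34.3379)/(203.0271−113.1921)=-0.3822; B=V−Δ·S=71.8552
Node (0,0) S=159.0000: V=(p*·3.1794+(1−p*)·36.4319)/1.08=6.0228; Δ=(3.1794−36.4319)/(179.6700−100.1700)=-0.4183; B=V−Δ·S=72.5277
Root portfolio cost Δ·159+B reproduces V0=6.0228.

(0,0): Delta=-0.4183 Bond=72.5277
(1,0): Delta=-1.0000 Bond=136.6019
(1,1): Delta=-0.3822 Bond=71.8552
V0=6.0228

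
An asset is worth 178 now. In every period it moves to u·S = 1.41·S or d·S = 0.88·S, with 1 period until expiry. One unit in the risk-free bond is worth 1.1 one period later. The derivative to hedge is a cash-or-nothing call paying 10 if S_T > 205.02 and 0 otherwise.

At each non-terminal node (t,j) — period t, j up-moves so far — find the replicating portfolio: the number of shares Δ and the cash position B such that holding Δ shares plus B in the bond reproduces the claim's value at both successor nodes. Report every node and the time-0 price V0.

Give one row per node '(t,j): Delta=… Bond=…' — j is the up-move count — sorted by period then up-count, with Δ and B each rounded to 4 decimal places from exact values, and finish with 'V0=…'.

Since d<R<u, set p* = (R−d)/(u−d) = 0.4151; price each node as the discounted p*-expectation of its children.
Terminal payoffs: V(1,0)=0.0000, V(1,1)=10.0000
(0,0): S=178.0000. Δ = (V_up−V_dn)/(S_up−S_dn) = (10.0000−0.0000)/(250.9800−156.6400) = 0.1060. V = [p*·10.0000 + (1−p*)·0.0000]/1.1 = 3.7736. B = V − Δ·S = -15.0943.
Root portfolio cost Δ·178+B reproduces V0=3.7736.

(0,0): Delta=0.1060 Bond=-15.0943
V0=3.7736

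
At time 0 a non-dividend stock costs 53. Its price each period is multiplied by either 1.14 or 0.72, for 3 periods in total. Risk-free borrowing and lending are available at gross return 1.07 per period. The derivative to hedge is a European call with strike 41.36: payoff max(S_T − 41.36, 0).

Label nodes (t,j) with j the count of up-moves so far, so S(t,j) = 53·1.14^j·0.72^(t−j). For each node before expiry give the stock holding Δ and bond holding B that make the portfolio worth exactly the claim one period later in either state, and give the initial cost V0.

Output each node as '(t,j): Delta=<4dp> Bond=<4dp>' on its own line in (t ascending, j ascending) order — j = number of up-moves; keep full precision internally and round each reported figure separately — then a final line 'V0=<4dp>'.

Under the risk-neutral measure, an up-move has probability p* = (R−d)/(u−d) = 0.8333 and values discount at R = 1.07.
Payoff layer (t=3): V(3,0)=0.0000, V(3,1)=0.0000, V(3,2)=8.2327, V(3,3)=37.1618
  t=2,j=0: stock 27.4752 → up 31.3217 (V=0.0000), down 19.7821 (V=0.0000). Price 0.0000; hedge Δ=0.0000, bond B=0.0000.
  t=2,j=1: stock 43.5024 → up 49.5927 (V=8.2327), down 31.3217 (V=0.0000). Price 6.4118; hedge Δ=0.4506, bond B=-13.1900.
  t=2,j=2: stock 68.8788 → up 78.5218 (V=37.1618), down 49.5927 (V=8.2327). Price 30.2246; hedge Δ=1.0000, bond B=-38.6542.
  t=1,j=0: stock 38.1600 → up 43.5024 (V=6.4118), down 27.4752 (V=0.0000). Price 4.9936; hedge Δ=0.4001, bond B=-10.2726.
  t=1,j=1: stock 60.4200 → up 68.8788 (V=30.2246), down 43.5024 (V=6.4118). Price 24.5381; hedge Δ=0.9384, bond B=-32.1590.
  t=0,j=0: stock 53.0000 → up 60.4200 (V=24.5381), down 38.1600 (V=4.9936). Price 19.8885; hedge Δ=0.8780, bond B=-26.6461.
Self-financing check: at every node Δ·S+B equals the discounted successor values.

(0,0): Delta=0.8780 Bond=-26.6461
(1,0): Delta=0.4001 Bond=-10.2726
(1,1): Delta=0.9384 Bond=-32.1590
(2,0): Delta=0.0000 Bond=0.0000
(2,1): Delta=0.4506 Bond=-13.1900
(2,2): Delta=1.0000 Bond=-38.6542
V0=19.8885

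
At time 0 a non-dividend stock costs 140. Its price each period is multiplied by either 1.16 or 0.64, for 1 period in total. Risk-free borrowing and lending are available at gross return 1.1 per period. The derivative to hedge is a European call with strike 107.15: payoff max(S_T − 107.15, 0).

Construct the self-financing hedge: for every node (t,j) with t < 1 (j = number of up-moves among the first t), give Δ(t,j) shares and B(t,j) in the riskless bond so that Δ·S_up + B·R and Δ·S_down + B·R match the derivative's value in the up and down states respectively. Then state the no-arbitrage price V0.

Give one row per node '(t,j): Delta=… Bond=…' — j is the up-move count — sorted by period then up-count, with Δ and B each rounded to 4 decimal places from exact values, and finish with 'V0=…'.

(0,0): Delta=0.7589 Bond=-61.8182
V0=44.4318

The replicating-portfolio and risk-neutral prices coincide; use p* = (1.1−0.64)/(1.16−0.64) = 0.8846 for the latter.
Payoff layer (t=1): V(1,0)=0.0000, V(1,1)=55.2500
Node (0,0) S=140.0000: V=(p*·55.2500+(1−p*)·0.0000)/1.1=44.4318; Δ=(55.2500−0.0000)/(162.4000−89.6000)=0.7589; B=V−Δ·S=-61.8182
Root portfolio cost Δ·140+B reproduces V0=44.4318.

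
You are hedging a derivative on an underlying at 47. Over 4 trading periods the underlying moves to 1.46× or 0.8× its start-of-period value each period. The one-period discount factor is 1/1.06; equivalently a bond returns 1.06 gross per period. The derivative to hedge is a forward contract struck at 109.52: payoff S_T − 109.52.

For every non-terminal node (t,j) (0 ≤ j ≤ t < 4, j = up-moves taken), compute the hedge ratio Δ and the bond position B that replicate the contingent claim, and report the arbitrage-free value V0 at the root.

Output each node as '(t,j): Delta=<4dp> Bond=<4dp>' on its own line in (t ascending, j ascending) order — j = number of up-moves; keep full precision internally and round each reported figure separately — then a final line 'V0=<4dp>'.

(0,0): Delta=1.0000 Bond=-86.7501
(1,0): Delta=1.0000 Bond=-91.9551
(1,1): Delta=1.0000 Bond=-91.9551
(2,0): Delta=1.0000 Bond=-97.4724
(2,1): Delta=1.0000 Bond=-97.4724
(2,2): Delta=1.0000 Bond=-97.4724
(3,0): Delta=1.0000 Bond=-103.3208
(3,1): Delta=1.0000 Bond=-103.3208
(3,2): Delta=1.0000 Bond=-103.3208
(3,3): Delta=1.0000 Bond=-103.3208
V0=-39.7501

Under the risk-neutral measure, an up-move has probability p* = (R−d)/(u−d) = 0.3939 and values discount at R = 1.06.
Payoff layer (t=4): V(4,0)=-90.2688, V(4,1)=-74.3866, V(4,2)=-45.4015, V(4,3)=7.4963, V(4,4)=104.0348
(3,0): S=24.0640. Δ = (V_up−V_dn)/(S_up−S_dn) = (-74.3866−-90.2688)/(35.1334−19.2512) = 1.0000. V = [p*·-74.3866 + (1−p*)·-90.2688]/1.06 = -79.2568. B = V − Δ·S = -103.3208.
(3,1): S=43.9168. Δ = (V_up−V_dn)/(S_up−S_dn) = (-45.4015−-74.3866)/(64.1185−35.1334) = 1.0000. V = [p*·-45.4015 + (1−p*)·-74.3866]/1.06 = -59.4040. B = V − Δ·S = -103.3208.
(3,2): S=80.1482. Δ = (V_up−V_dn)/(S_up−S_dn) = (7.4963−-45.4015)/(117.0163−64.1185) = 1.0000. V = [p*·7.4963 + (1−p*)·-45.4015]/1.06 = -23.1726. B = V − Δ·S = -103.3208.
(3,3): S=146.2704. Δ = (V_up−V_dn)/(S_up−S_dn) = (104.0348−7.4963)/(213.5548−117.0163) = 1.0000. V = [p*·104.0348 + (1−p*)·7.4963]/1.06 = 42.9496. B = V − Δ·S = -103.3208.
(2,0): S=30.0800. Δ = (V_up−V_dn)/(S_up−S_dn) = (-59.4040−-79.2568)/(43.9168−24.0640) = 1.0000. V = [p*·-59.4040 + (1−p*)·-79.2568]/1.06 = -67.3924. B = V − Δ·S = -97.4724.
(2,1): S=54.8960. Δ = (V_up−V_dn)/(S_up−S_dn) = (-23.1726−-59.4040)/(80.1482−43.9168) = 1.0000. V = [p*·-23.1726 + (1−p*)·-59.4040]/1.06 = -42.5764. B = V − Δ·S = -97.4724.
(2,2): S=100.1852. Δ = (V_up−V_dn)/(S_up−S_dn) = (42.9496−-23.1726)/(146.2704−80.1482) = 1.0000. V = [p*·42.9496 + (1−p*)·-23.1726]/1.06 = 2.7128. B = V − Δ·S = -97.4724.
(1,0): S=37.6000. Δ = (V_up−V_dn)/(S_up−S_dn) = (-42.5764−-67.3924)/(54.8960−30.0800) = 1.0000. V = [p*·-42.5764 + (1−p*)·-67.3924]/1.06 = -54.3551. B = V − Δ·S = -91.9551.
(1,1): S=68.6200. Δ = (V_up−V_dn)/(S_up−S_dn) = (2.7128−-42.5764)/(100.1852−54.8960) = 1.0000. V = [p*·2.7128 + (1−p*)·-42.5764]/1.06 = -23.3351. B = V − Δ·S = -91.9551.
(0,0): S=47.0000. Δ = (V_up−V_dn)/(S_up−S_dn) = (-23.3351−-54.3551)/(68.6200−37.6000) = 1.0000. V = [p*·-23.3351 + (1−p*)·-54.3551]/1.06 = -39.7501. B = V − Δ·S = -86.7501.
The time-0 hedge costs -39.7501, which is the no-arbitrage price.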